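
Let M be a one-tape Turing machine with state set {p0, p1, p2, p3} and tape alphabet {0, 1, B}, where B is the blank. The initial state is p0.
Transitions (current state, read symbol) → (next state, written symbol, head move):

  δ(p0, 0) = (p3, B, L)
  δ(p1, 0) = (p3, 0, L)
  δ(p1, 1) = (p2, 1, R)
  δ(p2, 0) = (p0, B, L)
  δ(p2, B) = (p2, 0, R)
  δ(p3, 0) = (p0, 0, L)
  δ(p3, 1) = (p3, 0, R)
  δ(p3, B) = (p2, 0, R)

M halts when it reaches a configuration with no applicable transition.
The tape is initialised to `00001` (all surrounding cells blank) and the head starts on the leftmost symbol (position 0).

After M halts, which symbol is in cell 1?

B

p0 | BB[0]0001   read 0 → write B, move L, go to p3
p3 | B[B]B0001   read B → write 0, move R, go to p2
p2 | B0[B]0001   read B → write 0, move R, go to p2
p2 | B00[0]001   read 0 → write B, move L, go to p0
p0 | B0[0]B001   read 0 → write B, move L, go to p3
p3 | B[0]BB001   read 0 → write 0, move L, go to p0
p0 | [B]0BB001
Cell 1 holds B when M halts.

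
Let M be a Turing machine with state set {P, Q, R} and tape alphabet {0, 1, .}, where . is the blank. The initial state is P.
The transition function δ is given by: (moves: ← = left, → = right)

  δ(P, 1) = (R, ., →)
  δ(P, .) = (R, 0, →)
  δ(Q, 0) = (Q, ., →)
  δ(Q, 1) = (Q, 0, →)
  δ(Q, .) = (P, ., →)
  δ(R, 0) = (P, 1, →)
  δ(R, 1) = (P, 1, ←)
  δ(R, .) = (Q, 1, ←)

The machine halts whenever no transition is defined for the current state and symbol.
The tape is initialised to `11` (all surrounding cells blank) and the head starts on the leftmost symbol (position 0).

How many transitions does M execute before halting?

state=P head=0 tape=[1]1   (P,1)→(R,.,→)
state=R head=1 tape=.[1]   (R,1)→(P,1,←)
state=P head=0 tape=[.]1   (P,.)→(R,0,→)
state=R head=1 tape=0[1]   (R,1)→(P,1,←)
state=P head=0 tape=[0]1
M halts after 4 transitions.

4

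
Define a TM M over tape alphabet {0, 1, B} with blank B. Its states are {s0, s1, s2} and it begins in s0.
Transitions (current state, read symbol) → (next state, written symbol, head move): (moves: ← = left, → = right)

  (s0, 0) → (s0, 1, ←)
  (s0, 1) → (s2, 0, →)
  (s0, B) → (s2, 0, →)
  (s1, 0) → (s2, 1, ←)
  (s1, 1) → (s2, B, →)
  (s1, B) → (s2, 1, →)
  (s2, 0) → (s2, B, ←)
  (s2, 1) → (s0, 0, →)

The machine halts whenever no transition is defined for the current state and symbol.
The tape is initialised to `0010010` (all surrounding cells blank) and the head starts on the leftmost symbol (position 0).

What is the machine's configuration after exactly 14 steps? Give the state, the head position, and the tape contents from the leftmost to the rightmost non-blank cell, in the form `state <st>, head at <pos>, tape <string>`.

state s2, head at 0, tape 000BBB010

state=s0 head=0 tape=BB[0]010010   (s0,0)→(s0,1,←)
state=s0 head=-1 tape=B[B]1010010   (s0,B)→(s2,0,→)
state=s2 head=0 tape=B0[1]010010   (s2,1)→(s0,0,→)
state=s0 head=1 tape=B00[0]10010   (s0,0)→(s0,1,←)
state=s0 head=0 tape=B0[0]110010   (s0,0)→(s0,1,←)
state=s0 head=-1 tape=B[0]1110010   (s0,0)→(s0,1,←)
state=s0 head=-2 tape=[B]11110010   (s0,B)→(s2,0,→)
state=s2 head=-1 tape=0[1]1110010   (s2,1)→(s0,0,→)
state=s0 head=0 tape=00[1]110010   (s0,1)→(s2,0,→)
state=s2 head=1 tape=000[1]10010   (s2,1)→(s0,0,→)
state=s0 head=2 tape=0000[1]0010   (s0,1)→(s2,0,→)
state=s2 head=3 tape=00000[0]010   (s2,0)→(s2,B,←)
state=s2 head=2 tape=0000[0]B010   (s2,0)→(s2,B,←)
state=s2 head=1 tape=000[0]BB010   (s2,0)→(s2,B,←)
state=s2 head=0 tape=00[0]BBB010
After 14 steps: state s2, head at 0, tape 000BBB010.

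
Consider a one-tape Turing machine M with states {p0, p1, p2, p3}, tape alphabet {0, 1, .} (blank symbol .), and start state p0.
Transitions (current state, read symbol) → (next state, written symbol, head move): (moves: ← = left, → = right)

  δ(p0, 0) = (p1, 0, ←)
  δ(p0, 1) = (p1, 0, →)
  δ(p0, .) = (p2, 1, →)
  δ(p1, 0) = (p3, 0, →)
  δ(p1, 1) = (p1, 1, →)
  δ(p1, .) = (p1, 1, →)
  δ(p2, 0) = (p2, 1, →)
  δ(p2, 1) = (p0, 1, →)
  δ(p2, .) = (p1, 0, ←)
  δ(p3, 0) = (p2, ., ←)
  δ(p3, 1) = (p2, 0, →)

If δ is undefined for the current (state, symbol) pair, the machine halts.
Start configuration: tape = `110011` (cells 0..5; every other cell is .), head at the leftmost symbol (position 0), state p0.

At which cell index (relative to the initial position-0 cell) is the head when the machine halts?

state=p0 head=0 tape=[1]10011...   (p0,1)→(p1,0,→)
state=p1 head=1 tape=0[1]0011...   (p1,1)→(p1,1,→)
state=p1 head=2 tape=01[0]011...   (p1,0)→(p3,0,→)
state=p3 head=3 tape=010[0]11...   (p3,0)→(p2,.,←)
state=p2 head=2 tape=01[0].11...   (p2,0)→(p2,1,→)
state=p2 head=3 tape=011[.]11...   (p2,.)→(p1,0,←)
state=p1 head=2 tape=01[1]011...   (p1,1)→(p1,1,→)
state=p1 head=3 tape=011[0]11...   (p1,0)→(p3,0,→)
state=p3 head=4 tape=0110[1]1...   (p3,1)→(p2,0,→)
state=p2 head=5 tape=01100[1]...   (p2,1)→(p0,1,→)
state=p0 head=6 tape=011001[.]..   (p0,.)→(p2,1,→)
state=p2 head=7 tape=0110011[.].   (p2,.)→(p1,0,←)
state=p1 head=6 tape=011001[1]0.   (p1,1)→(p1,1,→)
state=p1 head=7 tape=0110011[0].   (p1,0)→(p3,0,→)
state=p3 head=8 tape=01100110[.]
At halt the head is at cell 8.

8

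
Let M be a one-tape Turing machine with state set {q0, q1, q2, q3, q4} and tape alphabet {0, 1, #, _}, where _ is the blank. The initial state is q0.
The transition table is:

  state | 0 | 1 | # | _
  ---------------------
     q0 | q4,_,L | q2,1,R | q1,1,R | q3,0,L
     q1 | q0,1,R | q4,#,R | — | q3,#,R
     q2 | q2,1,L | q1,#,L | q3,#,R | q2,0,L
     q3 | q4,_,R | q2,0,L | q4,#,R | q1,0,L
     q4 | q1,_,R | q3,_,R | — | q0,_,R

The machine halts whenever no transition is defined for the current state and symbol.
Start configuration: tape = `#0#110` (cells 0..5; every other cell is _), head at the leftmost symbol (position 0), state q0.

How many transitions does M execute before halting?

14

q0 | [#]0#110____   read # → write 1, move R, go to q1
q1 | 1[0]#110____   read 0 → write 1, move R, go to q0
q0 | 11[#]110____   read # → write 1, move R, go to q1
q1 | 111[1]10____   read 1 → write #, move R, go to q4
q4 | 111#[1]0____   read 1 → write _, move R, go to q3
q3 | 111#_[0]____   read 0 → write _, move R, go to q4
q4 | 111#__[_]___   read _ → write _, move R, go to q0
q0 | 111#___[_]__   read _ → write 0, move L, go to q3
q3 | 111#__[_]0__   read _ → write 0, move L, go to q1
q1 | 111#_[_]00__   read _ → write #, move R, go to q3
q3 | 111#_#[0]0__   read 0 → write _, move R, go to q4
q4 | 111#_#_[0]__   read 0 → write _, move R, go to q1
q1 | 111#_#__[_]_   read _ → write #, move R, go to q3
q3 | 111#_#__#[_]   read _ → write 0, move L, go to q1
q1 | 111#_#__[#]0
M halts after 14 transitions.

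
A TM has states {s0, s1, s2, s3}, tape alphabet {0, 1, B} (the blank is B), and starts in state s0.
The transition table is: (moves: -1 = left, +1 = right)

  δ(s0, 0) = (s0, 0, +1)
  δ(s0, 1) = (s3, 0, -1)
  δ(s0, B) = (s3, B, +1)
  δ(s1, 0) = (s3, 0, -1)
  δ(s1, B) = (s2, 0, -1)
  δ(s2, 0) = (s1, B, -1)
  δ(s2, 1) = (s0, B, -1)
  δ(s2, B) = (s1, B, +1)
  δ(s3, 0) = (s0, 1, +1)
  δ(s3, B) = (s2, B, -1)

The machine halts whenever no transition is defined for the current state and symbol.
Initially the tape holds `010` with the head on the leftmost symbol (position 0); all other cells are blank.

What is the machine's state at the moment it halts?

state=s0 head=0 tape=[0]10BB   (s0,0)→(s0,0,+1)
state=s0 head=1 tape=0[1]0BB   (s0,1)→(s3,0,-1)
state=s3 head=0 tape=[0]00BB   (s3,0)→(s0,1,+1)
state=s0 head=1 tape=1[0]0BB   (s0,0)→(s0,0,+1)
state=s0 head=2 tape=10[0]BB   (s0,0)→(s0,0,+1)
state=s0 head=3 tape=100[B]B   (s0,B)→(s3,B,+1)
state=s3 head=4 tape=100B[B]   (s3,B)→(s2,B,-1)
state=s2 head=3 tape=100[B]B   (s2,B)→(s1,B,+1)
state=s1 head=4 tape=100B[B]   (s1,B)→(s2,0,-1)
state=s2 head=3 tape=100[B]0   (s2,B)→(s1,B,+1)
state=s1 head=4 tape=100B[0]   (s1,0)→(s3,0,-1)
state=s3 head=3 tape=100[B]0   (s3,B)→(s2,B,-1)
state=s2 head=2 tape=10[0]B0   (s2,0)→(s1,B,-1)
state=s1 head=1 tape=1[0]BB0   (s1,0)→(s3,0,-1)
state=s3 head=0 tape=[1]0BB0
No transition is defined for (s3, 1); M halts in state s3.

s3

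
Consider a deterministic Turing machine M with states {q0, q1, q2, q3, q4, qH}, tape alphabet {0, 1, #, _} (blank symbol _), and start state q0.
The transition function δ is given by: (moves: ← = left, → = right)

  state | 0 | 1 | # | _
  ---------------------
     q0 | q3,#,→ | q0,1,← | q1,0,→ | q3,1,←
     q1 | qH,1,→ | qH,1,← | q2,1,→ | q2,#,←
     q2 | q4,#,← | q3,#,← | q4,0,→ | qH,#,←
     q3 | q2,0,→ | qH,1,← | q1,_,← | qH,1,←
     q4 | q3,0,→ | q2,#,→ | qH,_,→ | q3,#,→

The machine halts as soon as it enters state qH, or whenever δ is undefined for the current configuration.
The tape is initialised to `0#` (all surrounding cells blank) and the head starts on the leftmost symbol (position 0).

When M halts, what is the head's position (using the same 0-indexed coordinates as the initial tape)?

state=q0 head=0 tape=[0]#   (q0,0)→(q3,#,→)
state=q3 head=1 tape=#[#]   (q3,#)→(q1,_,←)
state=q1 head=0 tape=[#]_   (q1,#)→(q2,1,→)
state=q2 head=1 tape=1[_]   (q2,_)→(qH,#,←)
state=qH head=0 tape=[1]#
At halt the head is at cell 0.

0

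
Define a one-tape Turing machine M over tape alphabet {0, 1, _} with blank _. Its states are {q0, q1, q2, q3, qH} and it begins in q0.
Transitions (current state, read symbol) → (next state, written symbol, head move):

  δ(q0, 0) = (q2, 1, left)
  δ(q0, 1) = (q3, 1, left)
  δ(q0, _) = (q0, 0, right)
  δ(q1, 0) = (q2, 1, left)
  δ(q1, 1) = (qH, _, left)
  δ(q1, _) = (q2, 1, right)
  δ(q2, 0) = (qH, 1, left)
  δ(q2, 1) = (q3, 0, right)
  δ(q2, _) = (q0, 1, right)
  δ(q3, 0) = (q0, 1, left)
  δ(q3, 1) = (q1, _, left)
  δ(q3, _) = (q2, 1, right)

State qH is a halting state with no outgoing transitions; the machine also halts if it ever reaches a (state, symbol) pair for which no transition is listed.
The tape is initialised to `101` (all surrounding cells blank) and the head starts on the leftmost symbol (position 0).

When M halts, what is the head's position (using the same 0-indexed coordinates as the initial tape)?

state=q0 head=0 tape=____[1]01   (q0,1)→(q3,1,left)
state=q3 head=-1 tape=___[_]101   (q3,_)→(q2,1,right)
state=q2 head=0 tape=___1[1]01   (q2,1)→(q3,0,right)
state=q3 head=1 tape=___10[0]1   (q3,0)→(q0,1,left)
state=q0 head=0 tape=___1[0]11   (q0,0)→(q2,1,left)
state=q2 head=-1 tape=___[1]111   (q2,1)→(q3,0,right)
state=q3 head=0 tape=___0[1]11   (q3,1)→(q1,_,left)
state=q1 head=-1 tape=___[0]_11   (q1,0)→(q2,1,left)
state=q2 head=-2 tape=__[_]1_11   (q2,_)→(q0,1,right)
state=q0 head=-1 tape=__1[1]_11   (q0,1)→(q3,1,left)
state=q3 head=-2 tape=__[1]1_11   (q3,1)→(q1,_,left)
state=q1 head=-3 tape=_[_]_1_11   (q1,_)→(q2,1,right)
state=q2 head=-2 tape=_1[_]1_11   (q2,_)→(q0,1,right)
state=q0 head=-1 tape=_11[1]_11   (q0,1)→(q3,1,left)
state=q3 head=-2 tape=_1[1]1_11   (q3,1)→(q1,_,left)
state=q1 head=-3 tape=_[1]_1_11   (q1,1)→(qH,_,left)
state=qH head=-4 tape=[_]__1_11
At halt the head is at cell -4.

-4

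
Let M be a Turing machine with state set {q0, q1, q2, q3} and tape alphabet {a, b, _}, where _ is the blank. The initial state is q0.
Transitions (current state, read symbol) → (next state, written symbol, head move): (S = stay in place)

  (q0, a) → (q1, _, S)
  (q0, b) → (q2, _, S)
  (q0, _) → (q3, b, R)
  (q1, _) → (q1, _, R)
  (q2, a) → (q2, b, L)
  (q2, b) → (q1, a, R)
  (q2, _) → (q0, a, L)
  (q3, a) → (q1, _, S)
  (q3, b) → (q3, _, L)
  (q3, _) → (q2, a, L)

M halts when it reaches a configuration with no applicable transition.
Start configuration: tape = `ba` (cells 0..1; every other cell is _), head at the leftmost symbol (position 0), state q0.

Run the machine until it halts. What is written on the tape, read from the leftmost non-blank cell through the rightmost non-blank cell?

state=q0 head=0 tape=_[b]a   (q0,b)→(q2,_,S)
state=q2 head=0 tape=_[_]a   (q2,_)→(q0,a,L)
state=q0 head=-1 tape=[_]aa   (q0,_)→(q3,b,R)
state=q3 head=0 tape=b[a]a   (q3,a)→(q1,_,S)
state=q1 head=0 tape=b[_]a   (q1,_)→(q1,_,R)
state=q1 head=1 tape=b_[a]
The non-blank tape span at halt is b_a.

b_a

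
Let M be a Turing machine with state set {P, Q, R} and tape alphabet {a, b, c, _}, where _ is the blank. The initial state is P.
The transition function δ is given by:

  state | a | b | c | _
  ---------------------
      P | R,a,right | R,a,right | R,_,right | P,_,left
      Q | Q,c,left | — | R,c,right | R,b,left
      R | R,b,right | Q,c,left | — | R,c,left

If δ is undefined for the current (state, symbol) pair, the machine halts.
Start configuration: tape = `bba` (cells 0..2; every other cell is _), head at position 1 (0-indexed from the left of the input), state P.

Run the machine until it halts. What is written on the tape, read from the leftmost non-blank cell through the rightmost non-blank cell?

P | b[b]a_   read b → write a, move right, go to R
R | ba[a]_   read a → write b, move right, go to R
R | bab[_]   read _ → write c, move left, go to R
R | ba[b]c   read b → write c, move left, go to Q
Q | b[a]cc   read a → write c, move left, go to Q
Q | [b]ccc
The non-blank tape span at halt is bccc.

bccc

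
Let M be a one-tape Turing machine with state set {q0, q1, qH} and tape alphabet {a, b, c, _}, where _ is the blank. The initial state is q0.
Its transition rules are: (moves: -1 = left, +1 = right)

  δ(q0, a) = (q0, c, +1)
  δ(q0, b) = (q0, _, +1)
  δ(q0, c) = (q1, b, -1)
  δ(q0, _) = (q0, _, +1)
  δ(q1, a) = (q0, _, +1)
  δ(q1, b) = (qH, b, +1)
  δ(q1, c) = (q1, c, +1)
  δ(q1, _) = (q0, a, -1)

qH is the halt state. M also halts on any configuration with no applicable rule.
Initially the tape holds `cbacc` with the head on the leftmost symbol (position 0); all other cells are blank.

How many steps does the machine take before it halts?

q0 | __[c]bacc   read c → write b, move -1, go to q1
q1 | _[_]bbacc   read _ → write a, move -1, go to q0
q0 | [_]abbacc   read _ → write _, move +1, go to q0
q0 | _[a]bbacc   read a → write c, move +1, go to q0
q0 | _c[b]bacc   read b → write _, move +1, go to q0
q0 | _c_[b]acc   read b → write _, move +1, go to q0
q0 | _c__[a]cc   read a → write c, move +1, go to q0
q0 | _c__c[c]c   read c → write b, move -1, go to q1
q1 | _c__[c]bc   read c → write c, move +1, go to q1
q1 | _c__c[b]c   read b → write b, move +1, go to qH
qH | _c__cb[c]
M halts after 10 transitions.

10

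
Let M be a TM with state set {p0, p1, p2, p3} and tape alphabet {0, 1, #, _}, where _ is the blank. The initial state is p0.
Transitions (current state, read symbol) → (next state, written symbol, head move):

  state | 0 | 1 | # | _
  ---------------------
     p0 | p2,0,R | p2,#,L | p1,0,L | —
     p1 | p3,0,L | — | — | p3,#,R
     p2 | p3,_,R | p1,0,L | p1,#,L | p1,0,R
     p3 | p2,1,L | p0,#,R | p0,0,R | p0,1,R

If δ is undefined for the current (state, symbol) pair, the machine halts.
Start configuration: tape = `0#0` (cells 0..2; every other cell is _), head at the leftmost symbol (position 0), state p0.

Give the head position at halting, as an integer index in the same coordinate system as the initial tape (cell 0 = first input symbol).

state=p0 head=0 tape=__[0]#0   (p0,0)→(p2,0,R)
state=p2 head=1 tape=__0[#]0   (p2,#)→(p1,#,L)
state=p1 head=0 tape=__[0]#0   (p1,0)→(p3,0,L)
state=p3 head=-1 tape=_[_]0#0   (p3,_)→(p0,1,R)
state=p0 head=0 tape=_1[0]#0   (p0,0)→(p2,0,R)
state=p2 head=1 tape=_10[#]0   (p2,#)→(p1,#,L)
state=p1 head=0 tape=_1[0]#0   (p1,0)→(p3,0,L)
state=p3 head=-1 tape=_[1]0#0   (p3,1)→(p0,#,R)
state=p0 head=0 tape=_#[0]#0   (p0,0)→(p2,0,R)
state=p2 head=1 tape=_#0[#]0   (p2,#)→(p1,#,L)
state=p1 head=0 tape=_#[0]#0   (p1,0)→(p3,0,L)
state=p3 head=-1 tape=_[#]0#0   (p3,#)→(p0,0,R)
state=p0 head=0 tape=_0[0]#0   (p0,0)→(p2,0,R)
state=p2 head=1 tape=_00[#]0   (p2,#)→(p1,#,L)
state=p1 head=0 tape=_0[0]#0   (p1,0)→(p3,0,L)
state=p3 head=-1 tape=_[0]0#0   (p3,0)→(p2,1,L)
state=p2 head=-2 tape=[_]10#0   (p2,_)→(p1,0,R)
state=p1 head=-1 tape=0[1]0#0
At halt the head is at cell -1.

-1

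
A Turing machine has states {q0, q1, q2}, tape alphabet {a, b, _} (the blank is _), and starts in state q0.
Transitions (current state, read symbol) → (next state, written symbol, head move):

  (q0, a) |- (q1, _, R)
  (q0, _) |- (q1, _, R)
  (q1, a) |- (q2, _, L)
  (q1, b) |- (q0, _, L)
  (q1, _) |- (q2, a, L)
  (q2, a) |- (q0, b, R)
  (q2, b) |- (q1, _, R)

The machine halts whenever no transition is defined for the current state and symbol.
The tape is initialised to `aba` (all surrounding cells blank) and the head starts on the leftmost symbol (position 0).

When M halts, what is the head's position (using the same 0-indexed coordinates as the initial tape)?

0

q0 | [a]ba   read a → write _, move R, go to q1
q1 | _[b]a   read b → write _, move L, go to q0
q0 | [_]_a   read _ → write _, move R, go to q1
q1 | _[_]a   read _ → write a, move L, go to q2
q2 | [_]aa
At halt the head is at cell 0.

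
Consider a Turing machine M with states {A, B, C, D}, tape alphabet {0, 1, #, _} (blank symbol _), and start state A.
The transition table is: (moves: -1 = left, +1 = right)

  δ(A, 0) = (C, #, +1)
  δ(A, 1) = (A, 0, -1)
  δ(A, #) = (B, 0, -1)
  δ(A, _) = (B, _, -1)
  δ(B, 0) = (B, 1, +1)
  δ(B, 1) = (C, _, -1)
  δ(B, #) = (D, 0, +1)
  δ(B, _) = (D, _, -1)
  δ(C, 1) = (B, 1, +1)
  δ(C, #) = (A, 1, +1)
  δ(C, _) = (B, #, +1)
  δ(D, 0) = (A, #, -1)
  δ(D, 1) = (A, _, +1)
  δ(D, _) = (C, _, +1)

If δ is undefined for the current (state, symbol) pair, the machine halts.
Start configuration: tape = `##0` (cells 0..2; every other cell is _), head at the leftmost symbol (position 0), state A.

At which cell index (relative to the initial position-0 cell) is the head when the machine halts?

-1

A | __[#]#0_   read # → write 0, move -1, go to B
B | _[_]0#0_   read _ → write _, move -1, go to D
D | [_]_0#0_   read _ → write _, move +1, go to C
C | _[_]0#0_   read _ → write #, move +1, go to B
B | _#[0]#0_   read 0 → write 1, move +1, go to B
B | _#1[#]0_   read # → write 0, move +1, go to D
D | _#10[0]_   read 0 → write #, move -1, go to A
A | _#1[0]#_   read 0 → write #, move +1, go to C
C | _#1#[#]_   read # → write 1, move +1, go to A
A | _#1#1[_]   read _ → write _, move -1, go to B
B | _#1#[1]_   read 1 → write _, move -1, go to C
C | _#1[#]__   read # → write 1, move +1, go to A
A | _#11[_]_   read _ → write _, move -1, go to B
B | _#1[1]__   read 1 → write _, move -1, go to C
C | _#[1]___   read 1 → write 1, move +1, go to B
B | _#1[_]__   read _ → write _, move -1, go to D
D | _#[1]___   read 1 → write _, move +1, go to A
A | _#_[_]__   read _ → write _, move -1, go to B
B | _#[_]___   read _ → write _, move -1, go to D
D | _[#]____
At halt the head is at cell -1.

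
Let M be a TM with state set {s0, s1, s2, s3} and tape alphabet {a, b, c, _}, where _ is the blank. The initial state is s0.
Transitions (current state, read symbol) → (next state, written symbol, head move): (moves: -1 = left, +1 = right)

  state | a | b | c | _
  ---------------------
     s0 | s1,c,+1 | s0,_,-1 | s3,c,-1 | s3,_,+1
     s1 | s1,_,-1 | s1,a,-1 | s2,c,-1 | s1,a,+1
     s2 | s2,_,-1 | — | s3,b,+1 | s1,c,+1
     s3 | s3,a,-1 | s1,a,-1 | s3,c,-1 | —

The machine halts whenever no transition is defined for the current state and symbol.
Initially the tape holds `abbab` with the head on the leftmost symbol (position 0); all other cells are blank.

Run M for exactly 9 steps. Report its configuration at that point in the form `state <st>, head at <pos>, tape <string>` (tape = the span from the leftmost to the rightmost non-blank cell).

state=s0 head=0 tape=__[a]bbab   (s0,a)→(s1,c,+1)
state=s1 head=1 tape=__c[b]bab   (s1,b)→(s1,a,-1)
state=s1 head=0 tape=__[c]abab   (s1,c)→(s2,c,-1)
state=s2 head=-1 tape=_[_]cabab   (s2,_)→(s1,c,+1)
state=s1 head=0 tape=_c[c]abab   (s1,c)→(s2,c,-1)
state=s2 head=-1 tape=_[c]cabab   (s2,c)→(s3,b,+1)
state=s3 head=0 tape=_b[c]abab   (s3,c)→(s3,c,-1)
state=s3 head=-1 tape=_[b]cabab   (s3,b)→(s1,a,-1)
state=s1 head=-2 tape=[_]acabab   (s1,_)→(s1,a,+1)
state=s1 head=-1 tape=a[a]cabab
After 9 steps: state s1, head at -1, tape aacabab.

state s1, head at -1, tape aacabab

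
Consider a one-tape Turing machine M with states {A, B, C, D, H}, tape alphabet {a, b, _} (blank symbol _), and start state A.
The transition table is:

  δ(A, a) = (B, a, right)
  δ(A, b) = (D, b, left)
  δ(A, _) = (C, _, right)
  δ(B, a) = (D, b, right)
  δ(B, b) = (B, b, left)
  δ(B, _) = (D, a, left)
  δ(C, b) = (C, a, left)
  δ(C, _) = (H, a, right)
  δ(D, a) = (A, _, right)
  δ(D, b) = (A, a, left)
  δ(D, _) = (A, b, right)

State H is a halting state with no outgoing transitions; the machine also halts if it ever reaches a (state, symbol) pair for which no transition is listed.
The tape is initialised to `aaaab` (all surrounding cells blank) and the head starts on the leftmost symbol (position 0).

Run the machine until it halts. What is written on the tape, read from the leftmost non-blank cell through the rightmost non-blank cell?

state=A head=0 tape=_[a]aaab   (A,a)→(B,a,right)
state=B head=1 tape=_a[a]aab   (B,a)→(D,b,right)
state=D head=2 tape=_ab[a]ab   (D,a)→(A,_,right)
state=A head=3 tape=_ab_[a]b   (A,a)→(B,a,right)
state=B head=4 tape=_ab_a[b]   (B,b)→(B,b,left)
state=B head=3 tape=_ab_[a]b   (B,a)→(D,b,right)
state=D head=4 tape=_ab_b[b]   (D,b)→(A,a,left)
state=A head=3 tape=_ab_[b]a   (A,b)→(D,b,left)
state=D head=2 tape=_ab[_]ba   (D,_)→(A,b,right)
state=A head=3 tape=_abb[b]a   (A,b)→(D,b,left)
state=D head=2 tape=_ab[b]ba   (D,b)→(A,a,left)
state=A head=1 tape=_a[b]aba   (A,b)→(D,b,left)
state=D head=0 tape=_[a]baba   (D,a)→(A,_,right)
state=A head=1 tape=__[b]aba   (A,b)→(D,b,left)
state=D head=0 tape=_[_]baba   (D,_)→(A,b,right)
state=A head=1 tape=_b[b]aba   (A,b)→(D,b,left)
state=D head=0 tape=_[b]baba   (D,b)→(A,a,left)
state=A head=-1 tape=[_]ababa   (A,_)→(C,_,right)
state=C head=0 tape=_[a]baba
The non-blank tape span at halt is ababa.

ababa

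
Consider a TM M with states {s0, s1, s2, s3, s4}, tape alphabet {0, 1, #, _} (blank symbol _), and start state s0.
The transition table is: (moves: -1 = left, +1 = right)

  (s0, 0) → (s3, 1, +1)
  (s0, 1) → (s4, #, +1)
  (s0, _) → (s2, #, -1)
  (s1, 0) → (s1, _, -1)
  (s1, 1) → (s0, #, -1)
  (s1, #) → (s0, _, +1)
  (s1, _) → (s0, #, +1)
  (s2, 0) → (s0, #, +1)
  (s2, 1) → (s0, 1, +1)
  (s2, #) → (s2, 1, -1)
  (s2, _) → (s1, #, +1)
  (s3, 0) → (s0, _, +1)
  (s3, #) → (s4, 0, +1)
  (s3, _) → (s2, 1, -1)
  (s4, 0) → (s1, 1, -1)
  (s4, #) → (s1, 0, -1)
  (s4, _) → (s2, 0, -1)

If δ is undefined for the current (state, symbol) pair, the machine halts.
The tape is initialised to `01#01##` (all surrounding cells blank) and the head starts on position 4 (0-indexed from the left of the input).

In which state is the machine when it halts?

s0

s0 | 01#0[1]##____   read 1 → write #, move +1, go to s4
s4 | 01#0#[#]#____   read # → write 0, move -1, go to s1
s1 | 01#0[#]0#____   read # → write _, move +1, go to s0
s0 | 01#0_[0]#____   read 0 → write 1, move +1, go to s3
s3 | 01#0_1[#]____   read # → write 0, move +1, go to s4
s4 | 01#0_10[_]___   read _ → write 0, move -1, go to s2
s2 | 01#0_1[0]0___   read 0 → write #, move +1, go to s0
s0 | 01#0_1#[0]___   read 0 → write 1, move +1, go to s3
s3 | 01#0_1#1[_]__   read _ → write 1, move -1, go to s2
s2 | 01#0_1#[1]1__   read 1 → write 1, move +1, go to s0
s0 | 01#0_1#1[1]__   read 1 → write #, move +1, go to s4
s4 | 01#0_1#1#[_]_   read _ → write 0, move -1, go to s2
s2 | 01#0_1#1[#]0_   read # → write 1, move -1, go to s2
s2 | 01#0_1#[1]10_   read 1 → write 1, move +1, go to s0
s0 | 01#0_1#1[1]0_   read 1 → write #, move +1, go to s4
s4 | 01#0_1#1#[0]_   read 0 → write 1, move -1, go to s1
s1 | 01#0_1#1[#]1_   read # → write _, move +1, go to s0
s0 | 01#0_1#1_[1]_   read 1 → write #, move +1, go to s4
s4 | 01#0_1#1_#[_]   read _ → write 0, move -1, go to s2
s2 | 01#0_1#1_[#]0   read # → write 1, move -1, go to s2
s2 | 01#0_1#1[_]10   read _ → write #, move +1, go to s1
s1 | 01#0_1#1#[1]0   read 1 → write #, move -1, go to s0
s0 | 01#0_1#1[#]#0
No transition is defined for (s0, #); M halts in state s0.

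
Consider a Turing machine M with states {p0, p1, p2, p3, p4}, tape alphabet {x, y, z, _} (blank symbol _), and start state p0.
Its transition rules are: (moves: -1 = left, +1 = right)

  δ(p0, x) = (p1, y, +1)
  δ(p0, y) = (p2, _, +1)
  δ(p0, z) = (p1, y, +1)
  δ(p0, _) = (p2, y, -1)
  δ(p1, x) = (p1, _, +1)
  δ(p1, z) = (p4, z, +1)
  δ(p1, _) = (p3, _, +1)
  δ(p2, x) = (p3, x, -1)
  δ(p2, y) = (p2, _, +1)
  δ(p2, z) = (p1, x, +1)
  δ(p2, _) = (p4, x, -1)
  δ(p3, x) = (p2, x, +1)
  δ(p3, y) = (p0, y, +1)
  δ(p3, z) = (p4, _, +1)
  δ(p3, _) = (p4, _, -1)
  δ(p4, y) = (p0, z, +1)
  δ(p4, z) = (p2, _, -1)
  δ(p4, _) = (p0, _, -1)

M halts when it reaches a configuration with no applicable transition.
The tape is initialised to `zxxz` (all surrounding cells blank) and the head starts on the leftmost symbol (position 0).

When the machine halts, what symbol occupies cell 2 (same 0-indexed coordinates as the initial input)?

y

p0 | [z]xxz__   read z → write y, move +1, go to p1
p1 | y[x]xz__   read x → write _, move +1, go to p1
p1 | y_[x]z__   read x → write _, move +1, go to p1
p1 | y__[z]__   read z → write z, move +1, go to p4
p4 | y__z[_]_   read _ → write _, move -1, go to p0
p0 | y__[z]__   read z → write y, move +1, go to p1
p1 | y__y[_]_   read _ → write _, move +1, go to p3
p3 | y__y_[_]   read _ → write _, move -1, go to p4
p4 | y__y[_]_   read _ → write _, move -1, go to p0
p0 | y__[y]__   read y → write _, move +1, go to p2
p2 | y___[_]_   read _ → write x, move -1, go to p4
p4 | y__[_]x_   read _ → write _, move -1, go to p0
p0 | y_[_]_x_   read _ → write y, move -1, go to p2
p2 | y[_]y_x_   read _ → write x, move -1, go to p4
p4 | [y]xy_x_   read y → write z, move +1, go to p0
p0 | z[x]y_x_   read x → write y, move +1, go to p1
p1 | zy[y]_x_
Cell 2 holds y when M halts.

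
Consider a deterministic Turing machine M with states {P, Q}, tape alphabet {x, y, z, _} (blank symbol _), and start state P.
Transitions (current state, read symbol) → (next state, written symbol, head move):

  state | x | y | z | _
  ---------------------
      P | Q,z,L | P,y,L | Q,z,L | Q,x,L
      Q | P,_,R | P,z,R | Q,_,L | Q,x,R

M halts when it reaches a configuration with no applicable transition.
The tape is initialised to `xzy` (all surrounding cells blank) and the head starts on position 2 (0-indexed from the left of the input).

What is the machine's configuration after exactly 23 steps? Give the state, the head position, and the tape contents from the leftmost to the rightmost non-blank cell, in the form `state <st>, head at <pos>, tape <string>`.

state P, head at 1, tape xy

state=P head=2 tape=xz[y]   (P,y)→(P,y,L)
state=P head=1 tape=x[z]y   (P,z)→(Q,z,L)
state=Q head=0 tape=[x]zy   (Q,x)→(P,_,R)
state=P head=1 tape=_[z]y   (P,z)→(Q,z,L)
state=Q head=0 tape=[_]zy   (Q,_)→(Q,x,R)
state=Q head=1 tape=x[z]y   (Q,z)→(Q,_,L)
state=Q head=0 tape=[x]_y   (Q,x)→(P,_,R)
state=P head=1 tape=_[_]y   (P,_)→(Q,x,L)
state=Q head=0 tape=[_]xy   (Q,_)→(Q,x,R)
state=Q head=1 tape=x[x]y   (Q,x)→(P,_,R)
state=P head=2 tape=x_[y]   (P,y)→(P,y,L)
state=P head=1 tape=x[_]y   (P,_)→(Q,x,L)
state=Q head=0 tape=[x]xy   (Q,x)→(P,_,R)
state=P head=1 tape=_[x]y   (P,x)→(Q,z,L)
state=Q head=0 tape=[_]zy   (Q,_)→(Q,x,R)
state=Q head=1 tape=x[z]y   (Q,z)→(Q,_,L)
state=Q head=0 tape=[x]_y   (Q,x)→(P,_,R)
state=P head=1 tape=_[_]y   (P,_)→(Q,x,L)
state=Q head=0 tape=[_]xy   (Q,_)→(Q,x,R)
state=Q head=1 tape=x[x]y   (Q,x)→(P,_,R)
state=P head=2 tape=x_[y]   (P,y)→(P,y,L)
state=P head=1 tape=x[_]y   (P,_)→(Q,x,L)
state=Q head=0 tape=[x]xy   (Q,x)→(P,_,R)
state=P head=1 tape=_[x]y
After 23 steps: state P, head at 1, tape xy.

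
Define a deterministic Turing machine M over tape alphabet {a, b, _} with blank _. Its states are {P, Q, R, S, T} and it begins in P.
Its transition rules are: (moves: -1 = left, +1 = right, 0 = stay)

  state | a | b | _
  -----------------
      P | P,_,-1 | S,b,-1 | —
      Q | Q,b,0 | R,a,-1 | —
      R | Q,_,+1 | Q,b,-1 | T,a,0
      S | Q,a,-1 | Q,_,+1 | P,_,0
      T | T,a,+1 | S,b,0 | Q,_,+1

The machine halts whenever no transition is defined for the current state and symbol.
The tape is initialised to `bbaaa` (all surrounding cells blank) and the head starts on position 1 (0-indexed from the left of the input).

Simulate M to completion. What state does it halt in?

Q

P | b[b]aaa__   read b → write b, move -1, go to S
S | [b]baaa__   read b → write _, move +1, go to Q
Q | _[b]aaa__   read b → write a, move -1, go to R
R | [_]aaaa__   read _ → write a, move 0, go to T
T | [a]aaaa__   read a → write a, move +1, go to T
T | a[a]aaa__   read a → write a, move +1, go to T
T | aa[a]aa__   read a → write a, move +1, go to T
T | aaa[a]a__   read a → write a, move +1, go to T
T | aaaa[a]__   read a → write a, move +1, go to T
T | aaaaa[_]_   read _ → write _, move +1, go to Q
Q | aaaaa_[_]
No transition is defined for (Q, _); M halts in state Q.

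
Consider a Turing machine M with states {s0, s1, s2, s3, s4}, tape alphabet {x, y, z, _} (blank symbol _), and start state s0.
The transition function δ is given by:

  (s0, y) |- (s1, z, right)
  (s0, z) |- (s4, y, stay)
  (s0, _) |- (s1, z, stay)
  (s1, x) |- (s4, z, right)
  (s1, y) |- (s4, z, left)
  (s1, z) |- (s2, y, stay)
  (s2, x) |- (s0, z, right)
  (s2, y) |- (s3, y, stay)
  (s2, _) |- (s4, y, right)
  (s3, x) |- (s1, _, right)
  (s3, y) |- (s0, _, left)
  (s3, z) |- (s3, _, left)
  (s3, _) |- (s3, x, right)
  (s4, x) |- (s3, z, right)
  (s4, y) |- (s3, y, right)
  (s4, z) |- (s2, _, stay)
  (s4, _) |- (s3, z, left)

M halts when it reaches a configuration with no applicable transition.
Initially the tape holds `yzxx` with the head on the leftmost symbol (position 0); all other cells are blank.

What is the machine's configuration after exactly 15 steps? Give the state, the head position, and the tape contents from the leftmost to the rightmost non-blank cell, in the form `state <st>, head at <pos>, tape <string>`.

s0 | [y]zxx_   read y → write z, move right, go to s1
s1 | z[z]xx_   read z → write y, move stay, go to s2
s2 | z[y]xx_   read y → write y, move stay, go to s3
s3 | z[y]xx_   read y → write _, move left, go to s0
s0 | [z]_xx_   read z → write y, move stay, go to s4
s4 | [y]_xx_   read y → write y, move right, go to s3
s3 | y[_]xx_   read _ → write x, move right, go to s3
s3 | yx[x]x_   read x → write _, move right, go to s1
s1 | yx_[x]_   read x → write z, move right, go to s4
s4 | yx_z[_]   read _ → write z, move left, go to s3
s3 | yx_[z]z   read z → write _, move left, go to s3
s3 | yx[_]_z   read _ → write x, move right, go to s3
s3 | yxx[_]z   read _ → write x, move right, go to s3
s3 | yxxx[z]   read z → write _, move left, go to s3
s3 | yxx[x]_   read x → write _, move right, go to s1
s1 | yxx_[_]
After 15 steps: state s1, head at 4, tape yxx.

state s1, head at 4, tape yxx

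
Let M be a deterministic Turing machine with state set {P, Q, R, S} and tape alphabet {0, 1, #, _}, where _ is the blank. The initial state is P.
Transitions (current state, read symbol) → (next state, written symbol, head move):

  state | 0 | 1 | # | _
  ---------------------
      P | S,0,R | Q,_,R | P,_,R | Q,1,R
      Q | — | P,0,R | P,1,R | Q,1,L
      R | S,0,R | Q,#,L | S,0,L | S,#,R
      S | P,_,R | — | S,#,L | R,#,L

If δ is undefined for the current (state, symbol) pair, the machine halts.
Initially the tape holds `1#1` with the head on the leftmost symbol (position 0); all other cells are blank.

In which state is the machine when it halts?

Q

P | [1]#1____   read 1 → write _, move R, go to Q
Q | _[#]1____   read # → write 1, move R, go to P
P | _1[1]____   read 1 → write _, move R, go to Q
Q | _1_[_]___   read _ → write 1, move L, go to Q
Q | _1[_]1___   read _ → write 1, move L, go to Q
Q | _[1]11___   read 1 → write 0, move R, go to P
P | _0[1]1___   read 1 → write _, move R, go to Q
Q | _0_[1]___   read 1 → write 0, move R, go to P
P | _0_0[_]__   read _ → write 1, move R, go to Q
Q | _0_01[_]_   read _ → write 1, move L, go to Q
Q | _0_0[1]1_   read 1 → write 0, move R, go to P
P | _0_00[1]_   read 1 → write _, move R, go to Q
Q | _0_00_[_]   read _ → write 1, move L, go to Q
Q | _0_00[_]1   read _ → write 1, move L, go to Q
Q | _0_0[0]11
No transition is defined for (Q, 0); M halts in state Q.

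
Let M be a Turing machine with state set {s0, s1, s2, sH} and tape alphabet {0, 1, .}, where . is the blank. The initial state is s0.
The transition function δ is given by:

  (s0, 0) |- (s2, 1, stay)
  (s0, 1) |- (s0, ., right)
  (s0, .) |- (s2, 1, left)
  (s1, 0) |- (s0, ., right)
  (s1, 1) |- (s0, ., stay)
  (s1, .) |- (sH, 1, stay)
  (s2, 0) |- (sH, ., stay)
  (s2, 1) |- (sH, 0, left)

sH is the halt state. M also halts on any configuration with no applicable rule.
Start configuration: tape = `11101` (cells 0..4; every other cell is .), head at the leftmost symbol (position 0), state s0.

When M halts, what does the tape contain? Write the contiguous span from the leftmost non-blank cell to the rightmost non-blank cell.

s0 | [1]1101   read 1 → write ., move right, go to s0
s0 | .[1]101   read 1 → write ., move right, go to s0
s0 | ..[1]01   read 1 → write ., move right, go to s0
s0 | ...[0]1   read 0 → write 1, move stay, go to s2
s2 | ...[1]1   read 1 → write 0, move left, go to sH
sH | ..[.]01
The non-blank tape span at halt is 01.

01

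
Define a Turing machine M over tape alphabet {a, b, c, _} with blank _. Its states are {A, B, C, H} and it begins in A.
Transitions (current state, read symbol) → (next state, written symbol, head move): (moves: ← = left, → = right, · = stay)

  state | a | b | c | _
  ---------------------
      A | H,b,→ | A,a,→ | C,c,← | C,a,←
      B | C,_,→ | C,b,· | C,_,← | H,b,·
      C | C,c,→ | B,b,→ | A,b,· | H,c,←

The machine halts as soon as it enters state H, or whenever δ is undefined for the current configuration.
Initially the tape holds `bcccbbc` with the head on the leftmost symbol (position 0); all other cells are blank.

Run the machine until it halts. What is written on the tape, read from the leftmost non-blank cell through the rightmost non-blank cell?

A | [b]cccbbc__   read b → write a, move →, go to A
A | a[c]ccbbc__   read c → write c, move ←, go to C
C | [a]cccbbc__   read a → write c, move →, go to C
C | c[c]ccbbc__   read c → write b, move ·, go to A
A | c[b]ccbbc__   read b → write a, move →, go to A
A | ca[c]cbbc__   read c → write c, move ←, go to C
C | c[a]ccbbc__   read a → write c, move →, go to C
C | cc[c]cbbc__   read c → write b, move ·, go to A
A | cc[b]cbbc__   read b → write a, move →, go to A
A | cca[c]bbc__   read c → write c, move ←, go to C
C | cc[a]cbbc__   read a → write c, move →, go to C
C | ccc[c]bbc__   read c → write b, move ·, go to A
A | ccc[b]bbc__   read b → write a, move →, go to A
A | ccca[b]bc__   read b → write a, move →, go to A
A | cccaa[b]c__   read b → write a, move →, go to A
A | cccaaa[c]__   read c → write c, move ←, go to C
C | cccaa[a]c__   read a → write c, move →, go to C
C | cccaac[c]__   read c → write b, move ·, go to A
A | cccaac[b]__   read b → write a, move →, go to A
A | cccaaca[_]_   read _ → write a, move ←, go to C
C | cccaac[a]a_   read a → write c, move →, go to C
C | cccaacc[a]_   read a → write c, move →, go to C
C | cccaaccc[_]   read _ → write c, move ←, go to H
H | cccaacc[c]c
The non-blank tape span at halt is cccaacccc.

cccaacccc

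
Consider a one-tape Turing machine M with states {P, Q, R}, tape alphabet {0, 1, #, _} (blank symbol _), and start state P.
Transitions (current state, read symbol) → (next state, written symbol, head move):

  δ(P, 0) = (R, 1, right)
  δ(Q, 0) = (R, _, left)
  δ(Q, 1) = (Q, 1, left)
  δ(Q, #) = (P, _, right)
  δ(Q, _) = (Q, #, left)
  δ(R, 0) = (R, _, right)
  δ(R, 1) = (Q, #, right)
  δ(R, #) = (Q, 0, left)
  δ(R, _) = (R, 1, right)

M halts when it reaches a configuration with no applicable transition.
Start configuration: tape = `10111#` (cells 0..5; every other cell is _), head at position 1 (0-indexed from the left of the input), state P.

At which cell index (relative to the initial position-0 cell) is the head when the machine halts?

3

state=P head=1 tape=1[0]111#   (P,0)→(R,1,right)
state=R head=2 tape=11[1]11#   (R,1)→(Q,#,right)
state=Q head=3 tape=11#[1]1#   (Q,1)→(Q,1,left)
state=Q head=2 tape=11[#]11#   (Q,#)→(P,_,right)
state=P head=3 tape=11_[1]1#
At halt the head is at cell 3.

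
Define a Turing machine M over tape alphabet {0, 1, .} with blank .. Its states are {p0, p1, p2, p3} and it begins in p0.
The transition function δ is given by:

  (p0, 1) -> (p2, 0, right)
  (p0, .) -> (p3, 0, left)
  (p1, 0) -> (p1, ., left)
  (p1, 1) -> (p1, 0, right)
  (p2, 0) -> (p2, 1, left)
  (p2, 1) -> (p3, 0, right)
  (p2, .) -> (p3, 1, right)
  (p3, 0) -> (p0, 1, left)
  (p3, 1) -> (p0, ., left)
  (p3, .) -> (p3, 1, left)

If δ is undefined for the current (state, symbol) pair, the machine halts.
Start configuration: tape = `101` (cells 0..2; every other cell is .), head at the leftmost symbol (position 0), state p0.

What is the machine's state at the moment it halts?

p0

state=p0 head=0 tape=.[1]01.   (p0,1)→(p2,0,right)
state=p2 head=1 tape=.0[0]1.   (p2,0)→(p2,1,left)
state=p2 head=0 tape=.[0]11.   (p2,0)→(p2,1,left)
state=p2 head=-1 tape=[.]111.   (p2,.)→(p3,1,right)
state=p3 head=0 tape=1[1]11.   (p3,1)→(p0,.,left)
state=p0 head=-1 tape=[1].11.   (p0,1)→(p2,0,right)
state=p2 head=0 tape=0[.]11.   (p2,.)→(p3,1,right)
state=p3 head=1 tape=01[1]1.   (p3,1)→(p0,.,left)
state=p0 head=0 tape=0[1].1.   (p0,1)→(p2,0,right)
state=p2 head=1 tape=00[.]1.   (p2,.)→(p3,1,right)
state=p3 head=2 tape=001[1].   (p3,1)→(p0,.,left)
state=p0 head=1 tape=00[1]..   (p0,1)→(p2,0,right)
state=p2 head=2 tape=000[.].   (p2,.)→(p3,1,right)
state=p3 head=3 tape=0001[.]   (p3,.)→(p3,1,left)
state=p3 head=2 tape=000[1]1   (p3,1)→(p0,.,left)
state=p0 head=1 tape=00[0].1
No transition is defined for (p0, 0); M halts in state p0.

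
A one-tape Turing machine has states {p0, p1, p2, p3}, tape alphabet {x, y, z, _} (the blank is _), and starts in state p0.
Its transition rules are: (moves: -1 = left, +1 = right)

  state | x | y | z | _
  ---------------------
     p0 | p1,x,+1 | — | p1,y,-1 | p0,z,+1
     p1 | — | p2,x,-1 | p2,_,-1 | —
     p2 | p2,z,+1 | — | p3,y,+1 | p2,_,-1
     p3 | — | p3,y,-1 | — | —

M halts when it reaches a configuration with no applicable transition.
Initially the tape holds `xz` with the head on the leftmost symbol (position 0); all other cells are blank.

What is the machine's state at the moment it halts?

state=p0 head=0 tape=[x]z   (p0,x)→(p1,x,+1)
state=p1 head=1 tape=x[z]   (p1,z)→(p2,_,-1)
state=p2 head=0 tape=[x]_   (p2,x)→(p2,z,+1)
state=p2 head=1 tape=z[_]   (p2,_)→(p2,_,-1)
state=p2 head=0 tape=[z]_   (p2,z)→(p3,y,+1)
state=p3 head=1 tape=y[_]
No transition is defined for (p3, _); M halts in state p3.

p3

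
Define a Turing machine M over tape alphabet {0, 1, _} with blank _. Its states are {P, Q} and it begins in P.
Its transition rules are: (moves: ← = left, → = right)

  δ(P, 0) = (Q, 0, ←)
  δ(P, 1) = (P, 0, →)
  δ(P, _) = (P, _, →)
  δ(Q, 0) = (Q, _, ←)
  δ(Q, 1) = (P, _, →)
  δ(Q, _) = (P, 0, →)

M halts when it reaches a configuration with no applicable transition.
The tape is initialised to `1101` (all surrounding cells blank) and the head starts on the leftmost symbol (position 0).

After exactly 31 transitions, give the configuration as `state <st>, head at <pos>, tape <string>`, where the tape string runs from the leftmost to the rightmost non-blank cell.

P | __[1]101   read 1 → write 0, move →, go to P
P | __0[1]01   read 1 → write 0, move →, go to P
P | __00[0]1   read 0 → write 0, move ←, go to Q
Q | __0[0]01   read 0 → write _, move ←, go to Q
Q | __[0]_01   read 0 → write _, move ←, go to Q
Q | _[_]__01   read _ → write 0, move →, go to P
P | _0[_]_01   read _ → write _, move →, go to P
P | _0_[_]01   read _ → write _, move →, go to P
P | _0__[0]1   read 0 → write 0, move ←, go to Q
Q | _0_[_]01   read _ → write 0, move →, go to P
P | _0_0[0]1   read 0 → write 0, move ←, go to Q
Q | _0_[0]01   read 0 → write _, move ←, go to Q
Q | _0[_]_01   read _ → write 0, move →, go to P
P | _00[_]01   read _ → write _, move →, go to P
P | _00_[0]1   read 0 → write 0, move ←, go to Q
Q | _00[_]01   read _ → write 0, move →, go to P
P | _000[0]1   read 0 → write 0, move ←, go to Q
Q | _00[0]01   read 0 → write _, move ←, go to Q
Q | _0[0]_01   read 0 → write _, move ←, go to Q
Q | _[0]__01   read 0 → write _, move ←, go to Q
Q | [_]___01   read _ → write 0, move →, go to P
P | 0[_]__01   read _ → write _, move →, go to P
P | 0_[_]_01   read _ → write _, move →, go to P
P | 0__[_]01   read _ → write _, move →, go to P
P | 0___[0]1   read 0 → write 0, move ←, go to Q
Q | 0__[_]01   read _ → write 0, move →, go to P
P | 0__0[0]1   read 0 → write 0, move ←, go to Q
Q | 0__[0]01   read 0 → write _, move ←, go to Q
Q | 0_[_]_01   read _ → write 0, move →, go to P
P | 0_0[_]01   read _ → write _, move →, go to P
P | 0_0_[0]1   read 0 → write 0, move ←, go to Q
Q | 0_0[_]01
After 31 steps: state Q, head at 1, tape 0_0_01.

state Q, head at 1, tape 0_0_01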